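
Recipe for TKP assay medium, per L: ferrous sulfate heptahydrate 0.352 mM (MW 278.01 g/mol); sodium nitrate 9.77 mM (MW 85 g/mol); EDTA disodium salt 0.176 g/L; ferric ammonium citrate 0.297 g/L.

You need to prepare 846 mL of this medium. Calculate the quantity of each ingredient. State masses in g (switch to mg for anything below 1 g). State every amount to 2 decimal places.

ferrous sulfate heptahydrate 82.79 mg; sodium nitrate 702.56 mg; EDTA disodium salt 148.90 mg; ferric ammonium citrate 251.26 mg

Working volume: 846 mL = 0.846 L.
ferrous sulfate heptahydrate: 0.352 mmol/L × 278.01 mg/mmol × 0.846 L = 82.79 mg
sodium nitrate: 9.77 mmol/L × 85 mg/mmol × 0.846 L = 702.56 mg
EDTA disodium salt: 0.176 g/L × 0.846 L = 0.148896 g = 148.90 mg
ferric ammonium citrate: 0.297 g/L × 0.846 L = 0.251262 g = 251.26 mg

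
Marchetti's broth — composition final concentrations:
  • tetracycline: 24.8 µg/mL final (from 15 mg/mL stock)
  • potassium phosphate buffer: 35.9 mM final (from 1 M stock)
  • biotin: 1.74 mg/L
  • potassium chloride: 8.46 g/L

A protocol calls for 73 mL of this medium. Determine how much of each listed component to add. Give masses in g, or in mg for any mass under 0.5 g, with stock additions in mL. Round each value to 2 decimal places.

Target volume = 73 mL = 0.073 L.
tetracycline: C1V1 = C2V2 → 24.8 µg/mL × 73 mL ÷ 15000 µg/mL = 0.12 mL
potassium phosphate buffer: V = C2·V2/C1 = 35.9 mM × 73 mL ÷ 1000 mM = 2.62 mL
biotin: 1.74 mg/L × 0.073 L = 0.13 mg
potassium chloride: 8.46 g/L × 0.073 L = 0.62 g

tetracycline 0.12 mL; potassium phosphate buffer 2.62 mL; biotin 0.13 mg; potassium chloride 0.62 g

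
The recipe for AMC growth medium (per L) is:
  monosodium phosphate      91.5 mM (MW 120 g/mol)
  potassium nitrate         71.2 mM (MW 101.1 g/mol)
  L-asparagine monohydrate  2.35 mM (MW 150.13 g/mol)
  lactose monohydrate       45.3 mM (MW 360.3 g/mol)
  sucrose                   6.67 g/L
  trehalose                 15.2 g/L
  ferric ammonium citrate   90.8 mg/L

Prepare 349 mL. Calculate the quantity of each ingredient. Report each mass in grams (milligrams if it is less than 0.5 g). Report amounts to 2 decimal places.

Scale factor relative to 1 L: 0.349.
monosodium phosphate: 91.5 mmol/L × 120 g/mol × 0.349 L ÷ 1000 = 3.83 g
potassium nitrate: 71.2 mmol/L × 101.1 g/mol × 0.349 L ÷ 1000 = 2.51 g
L-asparagine monohydrate: 2.35 mmol/L × 150.13 mg/mmol × 0.349 L = 123.13 mg
lactose monohydrate: 45.3 mmol/L × 360.3 g/mol × 0.349 L ÷ 1000 = 5.70 g
sucrose: 6.67 g/L × 0.349 L = 2.33 g
trehalose: 15.2 g/L × 0.349 L = 5.30 g
ferric ammonium citrate: 90.8 mg/L × 0.349 L = 31.69 mg

monosodium phosphate 3.83 g; potassium nitrate 2.51 g; L-asparagine monohydrate 123.13 mg; lactose monohydrate 5.70 g; sucrose 2.33 g; trehalose 5.30 g; ferric ammonium citrate 31.69 mg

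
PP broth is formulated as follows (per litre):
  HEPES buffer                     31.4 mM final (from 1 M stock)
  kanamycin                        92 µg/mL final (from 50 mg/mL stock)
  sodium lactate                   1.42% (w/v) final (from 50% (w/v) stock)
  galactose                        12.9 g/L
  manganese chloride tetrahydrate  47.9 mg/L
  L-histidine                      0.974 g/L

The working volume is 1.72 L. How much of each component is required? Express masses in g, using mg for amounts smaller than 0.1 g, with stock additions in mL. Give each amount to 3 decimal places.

HEPES buffer 54.008 mL; kanamycin 3.165 mL; sodium lactate 48.848 mL; galactose 22.188 g; manganese chloride tetrahydrate 82.388 mg; L-histidine 1.675 g

Scale factor relative to 1 L: 1.72.
HEPES buffer: C1V1 = C2V2 → 31.4 mM × 1720 mL ÷ 1000 mM = 54.008 mL
kanamycin: dilute stock: 92 µg/mL × 1720 mL ÷ 50000 µg/mL = 3.165 mL
sodium lactate: C1V1 = C2V2 → 1.42% ÷ 50% × 1720 mL = 48.848 mL
galactose: 12.9 g/L × 1.72 L = 22.188 g
manganese chloride tetrahydrate: 47.9 mg/L × 1.72 L = 82.388 mg
L-histidine: 0.974 g/L × 1.72 L = 1.675 g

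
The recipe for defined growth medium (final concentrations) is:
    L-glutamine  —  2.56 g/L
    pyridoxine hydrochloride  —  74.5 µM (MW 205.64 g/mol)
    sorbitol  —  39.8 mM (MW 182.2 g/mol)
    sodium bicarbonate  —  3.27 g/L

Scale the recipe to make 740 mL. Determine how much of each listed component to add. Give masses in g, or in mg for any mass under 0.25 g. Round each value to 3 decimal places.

L-glutamine 1.894 g; pyridoxine hydrochloride 11.337 mg; sorbitol 5.366 g; sodium bicarbonate 2.420 g

Working volume: 740 mL = 0.74 L.
L-glutamine: 2.56 g/L × 0.74 L = 1.894 g
pyridoxine hydrochloride: 74.5 µmol/L × 205.64 g/mol × 0.74 L ÷ 1000 = 11.337 mg
sorbitol: 39.8 mmol/L × 182.2 g/mol × 0.74 L ÷ 1000 = 5.366 g
sodium bicarbonate: 3.27 g/L × 0.74 L = 2.420 g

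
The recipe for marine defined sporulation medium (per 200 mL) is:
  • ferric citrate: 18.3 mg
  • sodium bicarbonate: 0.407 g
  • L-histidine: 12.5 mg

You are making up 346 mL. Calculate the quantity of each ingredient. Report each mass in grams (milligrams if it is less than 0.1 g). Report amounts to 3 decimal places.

Ratio of target to recipe volume: 346 / 200 = 1.73.
ferric citrate: 18.3 mg × (346 mL / 200 mL) = 31.659 mg
sodium bicarbonate: 0.407 g × (346 mL / 200 mL) = 0.704 g
L-histidine: 12.5 mg × (346 mL / 200 mL) = 21.625 mg

ferric citrate 31.659 mg; sodium bicarbonate 0.704 g; L-histidine 21.625 mg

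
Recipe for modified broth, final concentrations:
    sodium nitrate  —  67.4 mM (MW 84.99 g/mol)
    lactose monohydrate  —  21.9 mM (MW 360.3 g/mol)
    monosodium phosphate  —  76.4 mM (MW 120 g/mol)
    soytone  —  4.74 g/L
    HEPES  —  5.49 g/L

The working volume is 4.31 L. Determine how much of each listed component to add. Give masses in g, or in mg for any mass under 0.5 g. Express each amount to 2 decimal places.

sodium nitrate 24.69 g; lactose monohydrate 34.01 g; monosodium phosphate 39.51 g; soytone 20.43 g; HEPES 23.66 g

Working volume: 4.31 L.
sodium nitrate: 67.4 mmol/L × 84.99 g/mol × 4.31 L ÷ 1000 = 24.69 g
lactose monohydrate: 21.9 mmol/L × 360.3 g/mol × 4.31 L ÷ 1000 = 34.01 g
monosodium phosphate: 76.4 mmol/L × 120 g/mol × 4.31 L ÷ 1000 = 39.51 g
soytone: 4.74 g/L × 4.31 L = 20.43 g
HEPES: 5.49 g/L × 4.31 L = 23.66 g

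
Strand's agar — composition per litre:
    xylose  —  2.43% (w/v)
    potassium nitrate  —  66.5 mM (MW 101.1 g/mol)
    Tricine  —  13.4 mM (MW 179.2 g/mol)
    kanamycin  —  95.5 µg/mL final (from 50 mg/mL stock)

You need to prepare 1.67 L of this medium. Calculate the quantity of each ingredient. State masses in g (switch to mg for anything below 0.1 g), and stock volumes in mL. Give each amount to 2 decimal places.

xylose 40.58 g; potassium nitrate 11.23 g; Tricine 4.01 g; kanamycin 3.19 mL

Scale factor relative to 1 L: 1.67.
xylose: 2.43 g per 100 mL × 1670 mL ÷ 100 = 40.58 g
potassium nitrate: 66.5 mmol/L × 101.1 g/mol × 1.67 L ÷ 1000 = 11.23 g
Tricine: 13.4 mmol/L × 179.2 g/mol × 1.67 L ÷ 1000 = 4.01 g
kanamycin: dilute stock: 95.5 µg/mL × 1670 mL ÷ 50000 µg/mL = 3.19 mL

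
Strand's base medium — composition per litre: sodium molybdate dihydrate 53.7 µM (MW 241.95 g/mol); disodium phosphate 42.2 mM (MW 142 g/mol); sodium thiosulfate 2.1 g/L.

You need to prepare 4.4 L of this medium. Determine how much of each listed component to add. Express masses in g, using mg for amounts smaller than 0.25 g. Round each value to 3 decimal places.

sodium molybdate dihydrate 57.168 mg; disodium phosphate 26.367 g; sodium thiosulfate 9.240 g

Working volume: 4.4 L.
sodium molybdate dihydrate: 53.7 µmol/L × 241.95 g/mol × 4.4 L ÷ 1000 = 57.168 mg
disodium phosphate: 42.2 mmol/L × 142 g/mol × 4.4 L ÷ 1000 = 26.367 g
sodium thiosulfate: 2.1 g/L × 4.4 L = 9.240 g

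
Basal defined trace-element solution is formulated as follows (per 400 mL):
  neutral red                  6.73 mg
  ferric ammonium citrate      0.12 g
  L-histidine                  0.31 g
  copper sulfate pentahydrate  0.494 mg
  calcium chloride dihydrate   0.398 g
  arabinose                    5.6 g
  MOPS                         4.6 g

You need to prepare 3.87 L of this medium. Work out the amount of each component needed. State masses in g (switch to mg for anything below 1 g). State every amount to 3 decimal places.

Ratio of target to recipe volume: 3870 / 400 = 9.675.
neutral red: 6.73 mg × (3870 mL / 400 mL) = 65.113 mg
ferric ammonium citrate: 0.12 g × (3870 mL / 400 mL) = 1.161 g
L-histidine: 0.31 g × (3870 mL / 400 mL) = 2.999 g
copper sulfate pentahydrate: 0.494 mg × (3870 mL / 400 mL) = 4.779 mg
calcium chloride dihydrate: 0.398 g × (3870 mL / 400 mL) = 3.851 g
arabinose: 5.6 g × (3870 mL / 400 mL) = 54.180 g
MOPS: 4.6 g × (3870 mL / 400 mL) = 44.505 g

neutral red 65.113 mg; ferric ammonium citrate 1.161 g; L-histidine 2.999 g; copper sulfate pentahydrate 4.779 mg; calcium chloride dihydrate 3.851 g; arabinose 54.180 g; MOPS 44.505 g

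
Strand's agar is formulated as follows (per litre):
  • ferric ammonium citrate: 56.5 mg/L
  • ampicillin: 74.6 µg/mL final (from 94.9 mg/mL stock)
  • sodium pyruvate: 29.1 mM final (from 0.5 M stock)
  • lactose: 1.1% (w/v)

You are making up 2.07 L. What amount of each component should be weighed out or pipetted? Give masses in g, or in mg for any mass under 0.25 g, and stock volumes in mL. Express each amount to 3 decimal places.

Scale factor relative to 1 L: 2.07.
ferric ammonium citrate: 56.5 mg/L × 2.07 L = 116.955 mg
ampicillin: V = C2·V2/C1 = 74.6 µg/mL × 2070 mL ÷ 94900 µg/mL = 1.627 mL
sodium pyruvate: C1V1 = C2V2 → 29.1 mM × 2070 mL ÷ 500 mM = 120.474 mL
lactose: 1.1 g per 100 mL × 2070 mL ÷ 100 = 22.770 g

ferric ammonium citrate 116.955 mg; ampicillin 1.627 mL; sodium pyruvate 120.474 mL; lactose 22.770 g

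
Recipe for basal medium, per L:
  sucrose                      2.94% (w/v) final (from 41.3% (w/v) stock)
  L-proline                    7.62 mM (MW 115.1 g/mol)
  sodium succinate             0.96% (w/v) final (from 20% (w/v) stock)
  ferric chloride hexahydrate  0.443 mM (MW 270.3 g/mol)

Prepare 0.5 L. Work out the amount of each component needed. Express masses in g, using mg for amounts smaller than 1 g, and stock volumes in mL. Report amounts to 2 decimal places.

sucrose 35.59 mL; L-proline 438.53 mg; sodium succinate 24.00 mL; ferric chloride hexahydrate 59.87 mg

Working volume: 0.5 L.
sucrose: C1V1 = C2V2 → 2.94% ÷ 41.3% × 500 mL = 35.59 mL
L-proline: 7.62 mmol/L × 115.1 mg/mmol × 0.5 L = 438.53 mg
sodium succinate: C1V1 = C2V2 → 0.96% ÷ 20% × 500 mL = 24.00 mL
ferric chloride hexahydrate: 0.443 mmol/L × 270.3 mg/mmol × 0.5 L = 59.87 mg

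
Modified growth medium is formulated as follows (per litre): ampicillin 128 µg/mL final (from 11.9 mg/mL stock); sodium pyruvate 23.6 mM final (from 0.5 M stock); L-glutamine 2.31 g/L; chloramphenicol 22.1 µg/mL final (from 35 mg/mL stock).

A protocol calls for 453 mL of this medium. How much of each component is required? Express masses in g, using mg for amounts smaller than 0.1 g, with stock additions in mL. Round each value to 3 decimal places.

Scale factor relative to 1 L: 0.453.
ampicillin: C1V1 = C2V2 → 128 µg/mL × 453 mL ÷ 11900 µg/mL = 4.873 mL
sodium pyruvate: dilute stock: 23.6 mM × 453 mL ÷ 500 mM = 21.382 mL
L-glutamine: 2.31 g/L × 0.453 L = 1.046 g
chloramphenicol: V = C2·V2/C1 = 22.1 µg/mL × 453 mL ÷ 35000 µg/mL = 0.286 mL

ampicillin 4.873 mL; sodium pyruvate 21.382 mL; L-glutamine 1.046 g; chloramphenicol 0.286 mL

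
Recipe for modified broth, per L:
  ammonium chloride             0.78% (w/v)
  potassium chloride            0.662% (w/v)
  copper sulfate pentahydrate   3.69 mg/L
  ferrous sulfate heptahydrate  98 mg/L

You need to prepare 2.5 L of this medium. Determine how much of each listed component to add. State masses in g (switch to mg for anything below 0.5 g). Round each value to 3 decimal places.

ammonium chloride 19.500 g; potassium chloride 16.550 g; copper sulfate pentahydrate 9.225 mg; ferrous sulfate heptahydrate 245.000 mg

Working volume: 2.5 L.
ammonium chloride: 0.78% w/v = 7.8 g/L → 7.8 × 2.5 L = 19.500 g
potassium chloride: 0.662% w/v = 6.62 g/L → 6.62 × 2.5 L = 16.550 g
copper sulfate pentahydrate: 3.69 mg/L × 2.5 L = 9.225 mg
ferrous sulfate heptahydrate: 98 mg/L × 2.5 L = 245.000 mg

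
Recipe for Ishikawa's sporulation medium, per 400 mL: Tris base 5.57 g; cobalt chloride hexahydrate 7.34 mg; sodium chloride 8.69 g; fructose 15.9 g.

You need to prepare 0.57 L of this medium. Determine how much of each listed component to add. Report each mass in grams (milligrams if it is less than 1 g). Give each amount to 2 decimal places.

Scale factor = 570 mL / 400 mL = 1.425.
Tris base: 5.57 g × (570 mL / 400 mL) = 7.94 g
cobalt chloride hexahydrate: 7.34 mg × (570 mL / 400 mL) = 10.46 mg
sodium chloride: 8.69 g × (570 mL / 400 mL) = 12.38 g
fructose: 15.9 g × (570 mL / 400 mL) = 22.66 g

Tris base 7.94 g; cobalt chloride hexahydrate 10.46 mg; sodium chloride 12.38 g; fructose 22.66 g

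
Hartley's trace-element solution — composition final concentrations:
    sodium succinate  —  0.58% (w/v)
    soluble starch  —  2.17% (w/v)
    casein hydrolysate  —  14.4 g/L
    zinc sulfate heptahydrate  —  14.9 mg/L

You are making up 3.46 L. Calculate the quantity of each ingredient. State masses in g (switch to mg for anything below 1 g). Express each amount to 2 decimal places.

Scale factor relative to 1 L: 3.46.
sodium succinate: 0.58% w/v = 5.8 g/L → 5.8 × 3.46 L = 20.07 g
soluble starch: 2.17% w/v = 21.7 g/L → 21.7 × 3.46 L = 75.08 g
casein hydrolysate: 14.4 g/L × 3.46 L = 49.82 g
zinc sulfate heptahydrate: 14.9 mg/L × 3.46 L = 51.55 mg

sodium succinate 20.07 g; soluble starch 75.08 g; casein hydrolysate 49.82 g; zinc sulfate heptahydrate 51.55 mg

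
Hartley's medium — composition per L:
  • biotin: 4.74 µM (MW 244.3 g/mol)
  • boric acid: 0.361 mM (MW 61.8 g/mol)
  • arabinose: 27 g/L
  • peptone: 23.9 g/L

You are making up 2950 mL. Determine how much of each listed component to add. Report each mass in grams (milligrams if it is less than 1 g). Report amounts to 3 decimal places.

Working volume: 2950 mL = 2.95 L.
biotin: 4.74 µmol/L × 244.3 g/mol × 2.95 L ÷ 1000 = 3.416 mg
boric acid: 0.361 mmol/L × 61.8 mg/mmol × 2.95 L = 65.814 mg
arabinose: 27 g/L × 2.95 L = 79.650 g
peptone: 23.9 g/L × 2.95 L = 70.505 g

biotin 3.416 mg; boric acid 65.814 mg; arabinose 79.650 g; peptone 70.505 g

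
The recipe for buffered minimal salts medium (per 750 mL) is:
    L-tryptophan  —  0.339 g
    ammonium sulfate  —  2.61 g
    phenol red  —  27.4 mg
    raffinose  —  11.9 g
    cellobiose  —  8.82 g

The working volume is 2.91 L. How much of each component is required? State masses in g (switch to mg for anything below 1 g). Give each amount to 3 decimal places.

L-tryptophan 1.315 g; ammonium sulfate 10.127 g; phenol red 106.312 mg; raffinose 46.172 g; cellobiose 34.222 g

Ratio of target to recipe volume: 2910 / 750 = 3.88.
L-tryptophan: 0.339 g × (2910 mL / 750 mL) = 1.315 g
ammonium sulfate: 2.61 g × (2910 mL / 750 mL) = 10.127 g
phenol red: 27.4 mg × (2910 mL / 750 mL) = 106.312 mg
raffinose: 11.9 g × (2910 mL / 750 mL) = 46.172 g
cellobiose: 8.82 g × (2910 mL / 750 mL) = 34.222 g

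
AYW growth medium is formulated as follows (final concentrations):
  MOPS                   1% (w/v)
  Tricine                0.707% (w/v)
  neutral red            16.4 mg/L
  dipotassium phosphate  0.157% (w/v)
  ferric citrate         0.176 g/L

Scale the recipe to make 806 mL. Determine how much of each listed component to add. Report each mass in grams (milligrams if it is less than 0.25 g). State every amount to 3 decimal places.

Target volume = 806 mL = 0.806 L.
MOPS: 1% w/v = 10 g/L → 10 × 0.806 L = 8.060 g
Tricine: 0.707 g per 100 mL × 806 mL ÷ 100 = 5.698 g
neutral red: 16.4 mg/L × 0.806 L = 13.218 mg
dipotassium phosphate: 0.157 g per 100 mL × 806 mL ÷ 100 = 1.265 g
ferric citrate: 0.176 g/L × 0.806 L = 0.141856 g = 141.856 mg

MOPS 8.060 g; Tricine 5.698 g; neutral red 13.218 mg; dipotassium phosphate 1.265 g; ferric citrate 141.856 mg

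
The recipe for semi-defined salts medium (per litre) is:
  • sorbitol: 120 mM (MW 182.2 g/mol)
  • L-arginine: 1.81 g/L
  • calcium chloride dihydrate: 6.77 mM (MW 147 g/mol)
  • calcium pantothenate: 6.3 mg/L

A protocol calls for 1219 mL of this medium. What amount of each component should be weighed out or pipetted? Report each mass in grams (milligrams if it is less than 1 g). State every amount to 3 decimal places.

Scale factor relative to 1 L: 1.219.
sorbitol: 120 mmol/L × 182.2 g/mol × 1.219 L ÷ 1000 = 26.652 g
L-arginine: 1.81 g/L × 1.219 L = 2.206 g
calcium chloride dihydrate: 6.77 mmol/L × 147 g/mol × 1.219 L ÷ 1000 = 1.213 g
calcium pantothenate: 6.3 mg/L × 1.219 L = 7.680 mg

sorbitol 26.652 g; L-arginine 2.206 g; calcium chloride dihydrate 1.213 g; calcium pantothenate 7.680 mg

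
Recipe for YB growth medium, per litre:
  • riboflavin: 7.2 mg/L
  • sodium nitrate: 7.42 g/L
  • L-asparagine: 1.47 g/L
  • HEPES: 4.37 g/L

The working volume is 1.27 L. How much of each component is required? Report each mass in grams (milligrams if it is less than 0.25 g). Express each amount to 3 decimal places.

Scale factor relative to 1 L: 1.27.
riboflavin: 7.2 mg/L × 1.27 L = 9.144 mg
sodium nitrate: 7.42 g/L × 1.27 L = 9.423 g
L-asparagine: 1.47 g/L × 1.27 L = 1.867 g
HEPES: 4.37 g/L × 1.27 L = 5.550 g

riboflavin 9.144 mg; sodium nitrate 9.423 g; L-asparagine 1.867 g; HEPES 5.550 g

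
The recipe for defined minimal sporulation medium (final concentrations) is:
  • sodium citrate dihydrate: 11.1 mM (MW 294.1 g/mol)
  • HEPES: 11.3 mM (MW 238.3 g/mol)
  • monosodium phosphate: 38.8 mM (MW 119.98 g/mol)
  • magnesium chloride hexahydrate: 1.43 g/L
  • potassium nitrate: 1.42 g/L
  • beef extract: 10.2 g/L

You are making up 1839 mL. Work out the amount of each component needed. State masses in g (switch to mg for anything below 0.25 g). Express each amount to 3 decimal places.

sodium citrate dihydrate 6.003 g; HEPES 4.952 g; monosodium phosphate 8.561 g; magnesium chloride hexahydrate 2.630 g; potassium nitrate 2.611 g; beef extract 18.758 g

Scale factor relative to 1 L: 1.839.
sodium citrate dihydrate: 11.1 mmol/L × 294.1 g/mol × 1.839 L ÷ 1000 = 6.003 g
HEPES: 11.3 mmol/L × 238.3 g/mol × 1.839 L ÷ 1000 = 4.952 g
monosodium phosphate: 38.8 mmol/L × 119.98 g/mol × 1.839 L ÷ 1000 = 8.561 g
magnesium chloride hexahydrate: 1.43 g/L × 1.839 L = 2.630 g
potassium nitrate: 1.42 g/L × 1.839 L = 2.611 g
beef extract: 10.2 g/L × 1.839 L = 18.758 g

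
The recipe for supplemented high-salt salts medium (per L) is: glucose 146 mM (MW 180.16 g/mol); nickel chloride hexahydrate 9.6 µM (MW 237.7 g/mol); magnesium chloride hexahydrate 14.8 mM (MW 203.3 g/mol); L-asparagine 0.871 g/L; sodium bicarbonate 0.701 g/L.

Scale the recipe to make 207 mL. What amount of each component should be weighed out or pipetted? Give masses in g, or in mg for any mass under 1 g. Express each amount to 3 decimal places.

Target volume = 207 mL = 0.207 L.
glucose: 146 mmol/L × 180.16 g/mol × 0.207 L ÷ 1000 = 5.445 g
nickel chloride hexahydrate: 9.6 µmol/L × 237.7 g/mol × 0.207 L ÷ 1000 = 0.472 mg
magnesium chloride hexahydrate: 14.8 mmol/L × 203.3 mg/mmol × 0.207 L = 622.830 mg
L-asparagine: 0.871 g/L × 0.207 L = 0.180297 g = 180.297 mg
sodium bicarbonate: 0.701 g/L × 0.207 L = 0.145107 g = 145.107 mg

glucose 5.445 g; nickel chloride hexahydrate 0.472 mg; magnesium chloride hexahydrate 622.830 mg; L-asparagine 180.297 mg; sodium bicarbonate 145.107 mg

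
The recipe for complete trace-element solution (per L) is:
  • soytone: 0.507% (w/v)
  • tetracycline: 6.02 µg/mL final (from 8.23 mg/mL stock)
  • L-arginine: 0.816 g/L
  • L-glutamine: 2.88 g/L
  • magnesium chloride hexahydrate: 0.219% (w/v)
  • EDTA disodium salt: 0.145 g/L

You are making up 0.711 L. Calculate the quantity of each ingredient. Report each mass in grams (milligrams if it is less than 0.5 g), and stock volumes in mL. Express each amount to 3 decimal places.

soytone 3.605 g; tetracycline 0.520 mL; L-arginine 0.580 g; L-glutamine 2.048 g; magnesium chloride hexahydrate 1.557 g; EDTA disodium salt 103.095 mg

Scale factor relative to 1 L: 0.711.
soytone: 0.507 g per 100 mL × 711 mL ÷ 100 = 3.605 g
tetracycline: dilute stock: 6.02 µg/mL × 711 mL ÷ 8230 µg/mL = 0.520 mL
L-arginine: 0.816 g/L × 0.711 L = 0.580 g
L-glutamine: 2.88 g/L × 0.711 L = 2.048 g
magnesium chloride hexahydrate: 0.219 g per 100 mL × 711 mL ÷ 100 = 1.557 g
EDTA disodium salt: 0.145 g/L × 0.711 L = 0.103095 g = 103.095 mg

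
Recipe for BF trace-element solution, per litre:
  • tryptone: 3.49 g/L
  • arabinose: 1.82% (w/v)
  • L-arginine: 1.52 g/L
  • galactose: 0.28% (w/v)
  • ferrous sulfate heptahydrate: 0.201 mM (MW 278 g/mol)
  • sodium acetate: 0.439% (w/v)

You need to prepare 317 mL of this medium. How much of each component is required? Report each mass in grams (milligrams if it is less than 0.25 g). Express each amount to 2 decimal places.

tryptone 1.11 g; arabinose 5.77 g; L-arginine 0.48 g; galactose 0.89 g; ferrous sulfate heptahydrate 17.71 mg; sodium acetate 1.39 g

Working volume: 317 mL = 0.317 L.
tryptone: 3.49 g/L × 0.317 L = 1.11 g
arabinose: 1.82 g per 100 mL × 317 mL ÷ 100 = 5.77 g
L-arginine: 1.52 g/L × 0.317 L = 0.48 g
galactose: 0.28% w/v = 2.8 g/L → 2.8 × 0.317 L = 0.89 g
ferrous sulfate heptahydrate: 0.201 mmol/L × 278 mg/mmol × 0.317 L = 17.71 mg
sodium acetate: 0.439% w/v = 4.39 g/L → 4.39 × 0.317 L = 1.39 g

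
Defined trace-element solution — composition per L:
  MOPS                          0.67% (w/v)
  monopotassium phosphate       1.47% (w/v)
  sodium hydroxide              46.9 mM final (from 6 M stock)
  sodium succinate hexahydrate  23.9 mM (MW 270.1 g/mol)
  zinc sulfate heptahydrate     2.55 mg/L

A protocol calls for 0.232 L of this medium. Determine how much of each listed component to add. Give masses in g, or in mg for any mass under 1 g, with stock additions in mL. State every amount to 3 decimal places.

Scale factor relative to 1 L: 0.232.
MOPS: 0.67 g per 100 mL × 232 mL ÷ 100 = 1.554 g
monopotassium phosphate: 1.47 g per 100 mL × 232 mL ÷ 100 = 3.410 g
sodium hydroxide: C1V1 = C2V2 → 46.9 mM × 232 mL ÷ 6000 mM = 1.813 mL
sodium succinate hexahydrate: 23.9 mmol/L × 270.1 g/mol × 0.232 L ÷ 1000 = 1.498 g
zinc sulfate heptahydrate: 2.55 mg/L × 0.232 L = 0.592 mg

MOPS 1.554 g; monopotassium phosphate 3.410 g; sodium hydroxide 1.813 mL; sodium succinate hexahydrate 1.498 g; zinc sulfate heptahydrate 0.592 mg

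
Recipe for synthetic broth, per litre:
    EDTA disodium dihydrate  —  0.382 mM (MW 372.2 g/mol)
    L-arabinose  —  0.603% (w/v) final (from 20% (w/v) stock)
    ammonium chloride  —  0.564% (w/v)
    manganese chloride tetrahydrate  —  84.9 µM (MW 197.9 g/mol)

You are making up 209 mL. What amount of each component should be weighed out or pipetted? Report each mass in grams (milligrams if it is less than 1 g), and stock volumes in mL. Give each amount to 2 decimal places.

Target volume = 209 mL = 0.209 L.
EDTA disodium dihydrate: 0.382 mmol/L × 372.2 mg/mmol × 0.209 L = 29.72 mg
L-arabinose: C1V1 = C2V2 → 0.603% ÷ 20% × 209 mL = 6.30 mL
ammonium chloride: 0.564 g per 100 mL × 209 mL ÷ 100 = 1.18 g
manganese chloride tetrahydrate: 84.9 µmol/L × 197.9 g/mol × 0.209 L ÷ 1000 = 3.51 mg

EDTA disodium dihydrate 29.72 mg; L-arabinose 6.30 mL; ammonium chloride 1.18 g; manganese chloride tetrahydrate 3.51 mg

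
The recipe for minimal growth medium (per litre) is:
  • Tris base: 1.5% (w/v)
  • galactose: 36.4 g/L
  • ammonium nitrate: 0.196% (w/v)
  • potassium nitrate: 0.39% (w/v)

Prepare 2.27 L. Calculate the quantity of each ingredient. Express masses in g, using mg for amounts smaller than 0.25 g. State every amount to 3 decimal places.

Tris base 34.050 g; galactose 82.628 g; ammonium nitrate 4.449 g; potassium nitrate 8.853 g

Working volume: 2.27 L.
Tris base: 1.5 g per 100 mL × 2270 mL ÷ 100 = 34.050 g
galactose: 36.4 g/L × 2.27 L = 82.628 g
ammonium nitrate: 0.196% w/v = 1.96 g/L → 1.96 × 2.27 L = 4.449 g
potassium nitrate: 0.39% w/v = 3.9 g/L → 3.9 × 2.27 L = 8.853 g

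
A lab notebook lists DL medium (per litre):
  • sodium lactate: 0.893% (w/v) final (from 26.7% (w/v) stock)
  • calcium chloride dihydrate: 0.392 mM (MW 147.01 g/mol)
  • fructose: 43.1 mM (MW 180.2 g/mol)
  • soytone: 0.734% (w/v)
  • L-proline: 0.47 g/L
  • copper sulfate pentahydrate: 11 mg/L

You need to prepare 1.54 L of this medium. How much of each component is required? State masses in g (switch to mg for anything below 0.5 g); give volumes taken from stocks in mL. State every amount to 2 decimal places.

sodium lactate 51.51 mL; calcium chloride dihydrate 88.75 mg; fructose 11.96 g; soytone 11.30 g; L-proline 0.72 g; copper sulfate pentahydrate 16.94 mg

Scale factor relative to 1 L: 1.54.
sodium lactate: C1V1 = C2V2 → 0.893% ÷ 26.7% × 1540 mL = 51.51 mL
calcium chloride dihydrate: 0.392 mmol/L × 147.01 mg/mmol × 1.54 L = 88.75 mg
fructose: 43.1 mmol/L × 180.2 g/mol × 1.54 L ÷ 1000 = 11.96 g
soytone: 0.734% w/v = 7.34 g/L → 7.34 × 1.54 L = 11.30 g
L-proline: 0.47 g/L × 1.54 L = 0.72 g
copper sulfate pentahydrate: 11 mg/L × 1.54 L = 16.94 mg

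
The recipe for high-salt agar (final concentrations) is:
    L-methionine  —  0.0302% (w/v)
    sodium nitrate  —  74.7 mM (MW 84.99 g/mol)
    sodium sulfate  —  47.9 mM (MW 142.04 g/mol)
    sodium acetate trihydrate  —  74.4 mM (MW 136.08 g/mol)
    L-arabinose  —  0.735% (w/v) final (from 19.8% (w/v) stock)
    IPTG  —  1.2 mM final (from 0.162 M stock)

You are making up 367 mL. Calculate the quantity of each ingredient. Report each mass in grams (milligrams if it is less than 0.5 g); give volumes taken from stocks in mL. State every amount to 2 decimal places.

Working volume: 367 mL = 0.367 L.
L-methionine: 0.0302 g per 100 mL × 367 mL ÷ 100 = 0.110834 g = 110.83 mg
sodium nitrate: 74.7 mmol/L × 84.99 g/mol × 0.367 L ÷ 1000 = 2.33 g
sodium sulfate: 47.9 mmol/L × 142.04 g/mol × 0.367 L ÷ 1000 = 2.50 g
sodium acetate trihydrate: 74.4 mmol/L × 136.08 g/mol × 0.367 L ÷ 1000 = 3.72 g
L-arabinose: dilute stock: 0.735% ÷ 19.8% × 367 mL = 13.62 mL
IPTG: C1V1 = C2V2 → 1.2 mM × 367 mL ÷ 162 mM = 2.72 mL

L-methionine 110.83 mg; sodium nitrate 2.33 g; sodium sulfate 2.50 g; sodium acetate trihydrate 3.72 g; L-arabinose 13.62 mL; IPTG 2.72 mL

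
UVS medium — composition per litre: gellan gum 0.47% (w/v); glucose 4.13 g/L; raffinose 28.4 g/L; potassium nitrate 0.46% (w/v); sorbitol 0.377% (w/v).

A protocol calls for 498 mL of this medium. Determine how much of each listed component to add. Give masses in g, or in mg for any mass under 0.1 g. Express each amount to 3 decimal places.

Target volume = 498 mL = 0.498 L.
gellan gum: 0.47 g per 100 mL × 498 mL ÷ 100 = 2.341 g
glucose: 4.13 g/L × 0.498 L = 2.057 g
raffinose: 28.4 g/L × 0.498 L = 14.143 g
potassium nitrate: 0.46% w/v = 4.6 g/L → 4.6 × 0.498 L = 2.291 g
sorbitol: 0.377% w/v = 3.77 g/L → 3.77 × 0.498 L = 1.877 g

gellan gum 2.341 g; glucose 2.057 g; raffinose 14.143 g; potassium nitrate 2.291 g; sorbitol 1.877 g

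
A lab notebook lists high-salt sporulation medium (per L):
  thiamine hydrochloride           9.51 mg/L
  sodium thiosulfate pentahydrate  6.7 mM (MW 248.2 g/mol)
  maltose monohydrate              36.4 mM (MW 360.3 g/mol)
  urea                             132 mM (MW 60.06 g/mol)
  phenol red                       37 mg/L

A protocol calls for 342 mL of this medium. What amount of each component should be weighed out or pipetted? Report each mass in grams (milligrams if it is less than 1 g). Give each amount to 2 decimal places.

Working volume: 342 mL = 0.342 L.
thiamine hydrochloride: 9.51 mg/L × 0.342 L = 3.25 mg
sodium thiosulfate pentahydrate: 6.7 mmol/L × 248.2 mg/mmol × 0.342 L = 568.73 mg
maltose monohydrate: 36.4 mmol/L × 360.3 g/mol × 0.342 L ÷ 1000 = 4.49 g
urea: 132 mmol/L × 60.06 g/mol × 0.342 L ÷ 1000 = 2.71 g
phenol red: 37 mg/L × 0.342 L = 12.65 mg

thiamine hydrochloride 3.25 mg; sodium thiosulfate pentahydrate 568.73 mg; maltose monohydrate 4.49 g; urea 2.71 g; phenol red 12.65 mg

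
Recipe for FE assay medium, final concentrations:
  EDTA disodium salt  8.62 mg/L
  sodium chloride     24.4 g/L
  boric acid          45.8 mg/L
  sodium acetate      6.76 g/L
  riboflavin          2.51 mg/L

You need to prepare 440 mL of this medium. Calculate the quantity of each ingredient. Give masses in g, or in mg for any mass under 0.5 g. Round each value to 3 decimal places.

Working volume: 440 mL = 0.44 L.
EDTA disodium salt: 8.62 mg/L × 0.44 L = 3.793 mg
sodium chloride: 24.4 g/L × 0.44 L = 10.736 g
boric acid: 45.8 mg/L × 0.44 L = 20.152 mg
sodium acetate: 6.76 g/L × 0.44 L = 2.974 g
riboflavin: 2.51 mg/L × 0.44 L = 1.104 mg

EDTA disodium salt 3.793 mg; sodium chloride 10.736 g; boric acid 20.152 mg; sodium acetate 2.974 g; riboflavin 1.104 mg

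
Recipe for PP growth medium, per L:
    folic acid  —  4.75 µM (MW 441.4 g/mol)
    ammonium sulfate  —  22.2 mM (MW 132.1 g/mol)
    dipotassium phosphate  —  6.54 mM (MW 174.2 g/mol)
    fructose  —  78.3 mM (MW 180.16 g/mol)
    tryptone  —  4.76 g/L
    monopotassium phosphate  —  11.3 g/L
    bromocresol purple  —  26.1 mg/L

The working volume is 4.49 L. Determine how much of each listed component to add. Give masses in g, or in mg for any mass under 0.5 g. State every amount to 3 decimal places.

Scale factor relative to 1 L: 4.49.
folic acid: 4.75 µmol/L × 441.4 g/mol × 4.49 L ÷ 1000 = 9.414 mg
ammonium sulfate: 22.2 mmol/L × 132.1 g/mol × 4.49 L ÷ 1000 = 13.167 g
dipotassium phosphate: 6.54 mmol/L × 174.2 g/mol × 4.49 L ÷ 1000 = 5.115 g
fructose: 78.3 mmol/L × 180.16 g/mol × 4.49 L ÷ 1000 = 63.338 g
tryptone: 4.76 g/L × 4.49 L = 21.372 g
monopotassium phosphate: 11.3 g/L × 4.49 L = 50.737 g
bromocresol purple: 26.1 mg/L × 4.49 L = 117.189 mg

folic acid 9.414 mg; ammonium sulfate 13.167 g; dipotassium phosphate 5.115 g; fructose 63.338 g; tryptone 21.372 g; monopotassium phosphate 50.737 g; bromocresol purple 117.189 mg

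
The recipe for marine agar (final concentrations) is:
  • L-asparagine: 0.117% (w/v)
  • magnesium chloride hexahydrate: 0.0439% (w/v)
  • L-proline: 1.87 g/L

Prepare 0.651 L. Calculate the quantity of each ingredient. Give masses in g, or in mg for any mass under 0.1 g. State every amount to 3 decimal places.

L-asparagine 0.762 g; magnesium chloride hexahydrate 0.286 g; L-proline 1.217 g

Working volume: 0.651 L.
L-asparagine: 0.117 g per 100 mL × 651 mL ÷ 100 = 0.762 g
magnesium chloride hexahydrate: 0.0439% w/v = 0.439 g/L → 0.439 × 0.651 L = 0.286 g
L-proline: 1.87 g/L × 0.651 L = 1.217 g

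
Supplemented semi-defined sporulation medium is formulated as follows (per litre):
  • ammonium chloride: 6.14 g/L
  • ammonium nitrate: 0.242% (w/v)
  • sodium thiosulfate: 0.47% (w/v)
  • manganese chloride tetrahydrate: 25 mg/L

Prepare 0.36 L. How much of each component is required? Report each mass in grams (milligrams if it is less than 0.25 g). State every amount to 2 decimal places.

ammonium chloride 2.21 g; ammonium nitrate 0.87 g; sodium thiosulfate 1.69 g; manganese chloride tetrahydrate 9.00 mg

Scale factor relative to 1 L: 0.36.
ammonium chloride: 6.14 g/L × 0.36 L = 2.21 g
ammonium nitrate: 0.242% w/v = 2.42 g/L → 2.42 × 0.36 L = 0.87 g
sodium thiosulfate: 0.47 g per 100 mL × 360 mL ÷ 100 = 1.69 g
manganese chloride tetrahydrate: 25 mg/L × 0.36 L = 9.00 mg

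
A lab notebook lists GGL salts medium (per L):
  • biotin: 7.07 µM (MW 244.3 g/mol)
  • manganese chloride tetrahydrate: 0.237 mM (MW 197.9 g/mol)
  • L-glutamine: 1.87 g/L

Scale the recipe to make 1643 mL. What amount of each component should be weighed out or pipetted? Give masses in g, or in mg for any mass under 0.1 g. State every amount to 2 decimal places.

biotin 2.84 mg; manganese chloride tetrahydrate 77.06 mg; L-glutamine 3.07 g

Target volume = 1643 mL = 1.643 L.
biotin: 7.07 µmol/L × 244.3 g/mol × 1.643 L ÷ 1000 = 2.84 mg
manganese chloride tetrahydrate: 0.237 mmol/L × 197.9 mg/mmol × 1.643 L = 77.06 mg
L-glutamine: 1.87 g/L × 1.643 L = 3.07 g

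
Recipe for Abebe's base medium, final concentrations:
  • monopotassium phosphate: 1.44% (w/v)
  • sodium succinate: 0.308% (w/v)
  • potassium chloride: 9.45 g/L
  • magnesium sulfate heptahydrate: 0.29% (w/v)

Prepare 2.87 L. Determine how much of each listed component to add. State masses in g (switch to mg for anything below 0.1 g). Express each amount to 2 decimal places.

monopotassium phosphate 41.33 g; sodium succinate 8.84 g; potassium chloride 27.12 g; magnesium sulfate heptahydrate 8.32 g

Working volume: 2.87 L.
monopotassium phosphate: 1.44 g per 100 mL × 2870 mL ÷ 100 = 41.33 g
sodium succinate: 0.308% w/v = 3.08 g/L → 3.08 × 2.87 L = 8.84 g
potassium chloride: 9.45 g/L × 2.87 L = 27.12 g
magnesium sulfate heptahydrate: 0.29 g per 100 mL × 2870 mL ÷ 100 = 8.32 g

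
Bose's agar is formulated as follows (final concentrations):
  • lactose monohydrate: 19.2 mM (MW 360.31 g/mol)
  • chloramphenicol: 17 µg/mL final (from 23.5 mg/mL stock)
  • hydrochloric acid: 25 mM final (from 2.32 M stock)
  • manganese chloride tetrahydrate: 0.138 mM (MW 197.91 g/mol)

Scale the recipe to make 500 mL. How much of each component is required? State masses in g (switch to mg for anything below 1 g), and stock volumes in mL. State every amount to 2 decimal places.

lactose monohydrate 3.46 g; chloramphenicol 0.36 mL; hydrochloric acid 5.39 mL; manganese chloride tetrahydrate 13.66 mg

Scale factor relative to 1 L: 0.5.
lactose monohydrate: 19.2 mmol/L × 360.31 g/mol × 0.5 L ÷ 1000 = 3.46 g
chloramphenicol: V = C2·V2/C1 = 17 µg/mL × 500 mL ÷ 23500 µg/mL = 0.36 mL
hydrochloric acid: dilute stock: 25 mM × 500 mL ÷ 2320 mM = 5.39 mL
manganese chloride tetrahydrate: 0.138 mmol/L × 197.91 mg/mmol × 0.5 L = 13.66 mg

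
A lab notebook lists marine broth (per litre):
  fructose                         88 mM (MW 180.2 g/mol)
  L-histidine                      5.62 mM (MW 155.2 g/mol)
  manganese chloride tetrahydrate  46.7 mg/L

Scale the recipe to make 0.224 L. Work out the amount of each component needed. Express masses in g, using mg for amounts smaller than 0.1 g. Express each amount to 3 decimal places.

Working volume: 0.224 L.
fructose: 88 mmol/L × 180.2 g/mol × 0.224 L ÷ 1000 = 3.552 g
L-histidine: 5.62 mmol/L × 155.2 g/mol × 0.224 L ÷ 1000 = 0.195 g
manganese chloride tetrahydrate: 46.7 mg/L × 0.224 L = 10.461 mg

fructose 3.552 g; L-histidine 0.195 g; manganese chloride tetrahydrate 10.461 mg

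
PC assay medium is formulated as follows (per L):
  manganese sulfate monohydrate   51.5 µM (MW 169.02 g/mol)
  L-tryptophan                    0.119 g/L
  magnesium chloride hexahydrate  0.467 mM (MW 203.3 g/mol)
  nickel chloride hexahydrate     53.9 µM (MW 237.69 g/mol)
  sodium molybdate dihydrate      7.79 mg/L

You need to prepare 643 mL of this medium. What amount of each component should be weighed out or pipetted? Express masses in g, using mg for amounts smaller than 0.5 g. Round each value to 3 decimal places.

Target volume = 643 mL = 0.643 L.
manganese sulfate monohydrate: 51.5 µmol/L × 169.02 g/mol × 0.643 L ÷ 1000 = 5.597 mg
L-tryptophan: 0.119 g/L × 0.643 L = 0.076517 g = 76.517 mg
magnesium chloride hexahydrate: 0.467 mmol/L × 203.3 mg/mmol × 0.643 L = 61.047 mg
nickel chloride hexahydrate: 53.9 µmol/L × 237.69 g/mol × 0.643 L ÷ 1000 = 8.238 mg
sodium molybdate dihydrate: 7.79 mg/L × 0.643 L = 5.009 mg

manganese sulfate monohydrate 5.597 mg; L-tryptophan 76.517 mg; magnesium chloride hexahydrate 61.047 mg; nickel chloride hexahydrate 8.238 mg; sodium molybdate dihydrate 5.009 mg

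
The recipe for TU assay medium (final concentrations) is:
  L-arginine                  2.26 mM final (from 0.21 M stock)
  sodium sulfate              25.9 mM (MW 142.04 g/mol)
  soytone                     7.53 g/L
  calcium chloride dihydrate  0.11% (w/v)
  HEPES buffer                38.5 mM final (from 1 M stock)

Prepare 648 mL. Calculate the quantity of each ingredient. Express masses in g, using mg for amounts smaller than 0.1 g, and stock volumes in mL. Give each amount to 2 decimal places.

L-arginine 6.97 mL; sodium sulfate 2.38 g; soytone 4.88 g; calcium chloride dihydrate 0.71 g; HEPES buffer 24.95 mL

Target volume = 648 mL = 0.648 L.
L-arginine: C1V1 = C2V2 → 2.26 mM × 648 mL ÷ 210 mM = 6.97 mL
sodium sulfate: 25.9 mmol/L × 142.04 g/mol × 0.648 L ÷ 1000 = 2.38 g
soytone: 7.53 g/L × 0.648 L = 4.88 g
calcium chloride dihydrate: 0.11 g per 100 mL × 648 mL ÷ 100 = 0.71 g
HEPES buffer: C1V1 = C2V2 → 38.5 mM × 648 mL ÷ 1000 mM = 24.95 mL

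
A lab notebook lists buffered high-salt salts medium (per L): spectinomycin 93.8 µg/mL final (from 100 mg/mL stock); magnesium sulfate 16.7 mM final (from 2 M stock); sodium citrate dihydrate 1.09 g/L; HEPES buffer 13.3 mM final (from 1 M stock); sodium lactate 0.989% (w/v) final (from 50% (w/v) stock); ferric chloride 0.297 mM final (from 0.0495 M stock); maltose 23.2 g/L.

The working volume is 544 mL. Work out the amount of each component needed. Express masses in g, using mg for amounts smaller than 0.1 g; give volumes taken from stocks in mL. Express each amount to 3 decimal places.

spectinomycin 0.510 mL; magnesium sulfate 4.542 mL; sodium citrate dihydrate 0.593 g; HEPES buffer 7.235 mL; sodium lactate 10.760 mL; ferric chloride 3.264 mL; maltose 12.621 g

Working volume: 544 mL = 0.544 L.
spectinomycin: V = C2·V2/C1 = 93.8 µg/mL × 544 mL ÷ 100000 µg/mL = 0.510 mL
magnesium sulfate: dilute stock: 16.7 mM × 544 mL ÷ 2000 mM = 4.542 mL
sodium citrate dihydrate: 1.09 g/L × 0.544 L = 0.593 g
HEPES buffer: C1V1 = C2V2 → 13.3 mM × 544 mL ÷ 1000 mM = 7.235 mL
sodium lactate: dilute stock: 0.989% ÷ 50% × 544 mL = 10.760 mL
ferric chloride: dilute stock: 0.297 mM × 544 mL ÷ 49.5 mM = 3.264 mL
maltose: 23.2 g/L × 0.544 L = 12.621 g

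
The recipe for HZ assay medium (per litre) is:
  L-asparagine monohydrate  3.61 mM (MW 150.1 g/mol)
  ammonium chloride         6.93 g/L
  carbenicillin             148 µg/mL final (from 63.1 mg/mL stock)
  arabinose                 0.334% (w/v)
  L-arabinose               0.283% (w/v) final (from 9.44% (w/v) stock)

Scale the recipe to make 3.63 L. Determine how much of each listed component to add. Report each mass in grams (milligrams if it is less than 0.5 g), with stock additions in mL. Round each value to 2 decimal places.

L-asparagine monohydrate 1.97 g; ammonium chloride 25.16 g; carbenicillin 8.51 mL; arabinose 12.12 g; L-arabinose 108.82 mL

Working volume: 3.63 L.
L-asparagine monohydrate: 3.61 mmol/L × 150.1 g/mol × 3.63 L ÷ 1000 = 1.97 g
ammonium chloride: 6.93 g/L × 3.63 L = 25.16 g
carbenicillin: dilute stock: 148 µg/mL × 3630 mL ÷ 63100 µg/mL = 8.51 mL
arabinose: 0.334% w/v = 3.34 g/L → 3.34 × 3.63 L = 12.12 g
L-arabinose: dilute stock: 0.283% ÷ 9.44% × 3630 mL = 108.82 mL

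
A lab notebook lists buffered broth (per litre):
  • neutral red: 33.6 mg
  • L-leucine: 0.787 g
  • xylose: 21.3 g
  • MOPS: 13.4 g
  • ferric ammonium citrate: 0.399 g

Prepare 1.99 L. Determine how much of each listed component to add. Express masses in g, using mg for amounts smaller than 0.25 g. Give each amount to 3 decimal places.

neutral red 66.864 mg; L-leucine 1.566 g; xylose 42.387 g; MOPS 26.666 g; ferric ammonium citrate 0.794 g

Ratio of target to recipe volume: 1990 / 1000 = 1.99.
neutral red: 33.6 mg × (1990 mL / 1000 mL) = 66.864 mg
L-leucine: 0.787 g × (1990 mL / 1000 mL) = 1.566 g
xylose: 21.3 g × (1990 mL / 1000 mL) = 42.387 g
MOPS: 13.4 g × (1990 mL / 1000 mL) = 26.666 g
ferric ammonium citrate: 0.399 g × (1990 mL / 1000 mL) = 0.794 g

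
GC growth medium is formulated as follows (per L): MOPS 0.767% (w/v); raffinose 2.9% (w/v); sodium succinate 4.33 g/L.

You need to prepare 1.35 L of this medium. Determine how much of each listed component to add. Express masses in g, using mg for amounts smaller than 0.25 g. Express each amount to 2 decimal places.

MOPS 10.35 g; raffinose 39.15 g; sodium succinate 5.85 g

Working volume: 1.35 L.
MOPS: 0.767 g per 100 mL × 1350 mL ÷ 100 = 10.35 g
raffinose: 2.9% w/v = 29 g/L → 29 × 1.35 L = 39.15 g
sodium succinate: 4.33 g/L × 1.35 L = 5.85 g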